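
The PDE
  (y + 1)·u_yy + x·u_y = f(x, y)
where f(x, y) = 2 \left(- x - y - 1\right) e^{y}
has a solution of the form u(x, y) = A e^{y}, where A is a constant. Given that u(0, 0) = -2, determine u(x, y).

Substitute the ansatz u = A e^{y} into the left-hand side.
Derivatives of the ansatz:
  u_yy = A e^{y}
  u_y = A e^{y}
Term by term:
  (y + 1)·u_yy = A y e^{y} + A e^{y}
  x·u_y = A x e^{y}
So the left-hand side equals
  A x e^{y} + A y e^{y} + A e^{y}
This must equal f(x, y) identically; expanded, f = - 2 x e^{y} - 2 y e^{y} - 2 e^{y}.
Matching coefficients of the independent functions:
  [x e^{y}, y e^{y}, e^{y}]:  A = -2
Solving: A = -2.
Check against the point condition:
  u(0, 0) = -2  ⟹  A = -2  ✓
Hence u(x, y) = - 2 e^{y}.

Answer: u(x, y) = - 2 e^{y}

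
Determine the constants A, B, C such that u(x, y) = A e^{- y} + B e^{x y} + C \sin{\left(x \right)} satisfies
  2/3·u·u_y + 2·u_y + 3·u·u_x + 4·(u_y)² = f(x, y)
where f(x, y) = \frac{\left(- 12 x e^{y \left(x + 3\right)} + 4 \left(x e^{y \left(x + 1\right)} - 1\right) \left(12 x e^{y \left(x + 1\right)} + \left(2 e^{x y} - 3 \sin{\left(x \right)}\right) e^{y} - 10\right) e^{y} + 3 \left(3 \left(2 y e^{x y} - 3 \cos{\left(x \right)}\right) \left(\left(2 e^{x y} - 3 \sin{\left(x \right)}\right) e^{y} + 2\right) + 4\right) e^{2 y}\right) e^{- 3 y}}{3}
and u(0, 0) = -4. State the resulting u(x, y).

Substitute the ansatz u = A e^{- y} + B e^{x y} + C \sin{\left(x \right)} into the left-hand side.
Derivatives of the ansatz:
  u_y = - A e^{- y} + B x e^{x y}
  u_x = B y e^{x y} + C \cos{\left(x \right)}
Term by term:
  2/3·u·u_y = - \frac{2 A^{2} e^{- 2 y}}{3} + \frac{2 A B x e^{- y} e^{x y}}{3} - \frac{2 A B e^{- y} e^{x y}}{3} - \frac{2 A C e^{- y} \sin{\left(x \right)}}{3} + \frac{2 B^{2} x e^{2 x y}}{3} + \frac{2 B C x e^{x y} \sin{\left(x \right)}}{3}
  2·u_y = - 2 A e^{- y} + 2 B x e^{x y}
  3·u·u_x = 3 A B y e^{- y} e^{x y} + 3 A C e^{- y} \cos{\left(x \right)} + 3 B^{2} y e^{2 x y} + 3 B C y e^{x y} \sin{\left(x \right)} + 3 B C e^{x y} \cos{\left(x \right)} + 3 C^{2} \sin{\left(x \right)} \cos{\left(x \right)}
  4·(u_y)² = 4 A^{2} e^{- 2 y} - 8 A B x e^{- y} e^{x y} + 4 B^{2} x^{2} e^{2 x y}
So the left-hand side equals
  \frac{10 A^{2} e^{- 2 y}}{3} - \frac{22 A B x e^{- y} e^{x y}}{3} + 3 A B y e^{- y} e^{x y} - \frac{2 A B e^{- y} e^{x y}}{3} - \frac{2 A C e^{- y} \sin{\left(x \right)}}{3} + 3 A C e^{- y} \cos{\left(x \right)} - 2 A e^{- y} + 4 B^{2} x^{2} e^{2 x y} + \frac{2 B^{2} x e^{2 x y}}{3} + 3 B^{2} y e^{2 x y} + \frac{2 B C x e^{x y} \sin{\left(x \right)}}{3} + 3 B C y e^{x y} \sin{\left(x \right)} + 3 B C e^{x y} \cos{\left(x \right)} + 2 B x e^{x y} + 3 C^{2} \sin{\left(x \right)} \cos{\left(x \right)}
This must equal f(x, y) identically; expanded, f = 16 x^{2} e^{2 x y} + \frac{8 x e^{2 x y}}{3} - 4 x e^{x y} \sin{\left(x \right)} - 4 x e^{x y} - \frac{88 x e^{- y} e^{x y}}{3} + 12 y e^{2 x y} - 18 y e^{x y} \sin{\left(x \right)} + 12 y e^{- y} e^{x y} - 18 e^{x y} \cos{\left(x \right)} + 27 \sin{\left(x \right)} \cos{\left(x \right)} - \frac{8 e^{- y} e^{x y}}{3} + 4 e^{- y} \sin{\left(x \right)} - 18 e^{- y} \cos{\left(x \right)} + 4 e^{- y} + \frac{40 e^{- 2 y}}{3}.
Matching coefficients of the independent functions:
(each divided by its leading coefficient; functions giving the same equation are listed together)
  [x e^{x y}]:  B + 2 = 0
  [x e^{2 x y}, x^{2} e^{2 x y}, y e^{2 x y}]:  B^{2} - 4 = 0
  [e^{- y} e^{x y}, x e^{- y} e^{x y}, y e^{- y} e^{x y}]:  A B - 4 = 0
  [e^{- y} \sin{\left(x \right)}, e^{- y} \cos{\left(x \right)}]:  A C + 6 = 0
  [e^{x y} \cos{\left(x \right)}, x e^{x y} \sin{\left(x \right)}, y e^{x y} \sin{\left(x \right)}]:  B C + 6 = 0
  [\sin{\left(x \right)} \cos{\left(x \right)}]:  C^{2} - 9 = 0
  [e^{- 2 y}]:  A^{2} - 4 = 0
  [e^{- y}]:  A + 2 = 0
Solving: A = -2, B = -2, C = 3.
Check against the point condition:
  u(0, 0) = -4  ⟹  A + B = -4  ✓
Hence u(x, y) = - 2 e^{x y} + 3 \sin{\left(x \right)} - 2 e^{- y}.

Answer: u(x, y) = - 2 e^{x y} + 3 \sin{\left(x \right)} - 2 e^{- y}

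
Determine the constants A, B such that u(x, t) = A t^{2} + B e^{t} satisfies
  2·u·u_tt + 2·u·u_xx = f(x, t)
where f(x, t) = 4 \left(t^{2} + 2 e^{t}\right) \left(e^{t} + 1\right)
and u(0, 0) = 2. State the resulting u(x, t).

Answer: u(x, t) = t^{2} + 2 e^{t}

Derivation:
Substitute the ansatz u = A t^{2} + B e^{t} into the left-hand side.
Derivatives of the ansatz:
  u_tt = 2 A + B e^{t}
  u_xx = 0
Term by term:
  2·u·u_tt = 4 A^{2} t^{2} + 2 A B t^{2} e^{t} + 4 A B e^{t} + 2 B^{2} e^{2 t}
  2·u·u_xx = 0
So the left-hand side equals
  4 A^{2} t^{2} + 2 A B t^{2} e^{t} + 4 A B e^{t} + 2 B^{2} e^{2 t}
This must equal f(x, t) identically; expanded, f = 4 t^{2} e^{t} + 4 t^{2} + 8 e^{2 t} + 8 e^{t}.
Matching coefficients of the independent functions:
  [t^{2}]:  4 A^{2} = 4
  [t^{2} e^{t}]:  2 A B = 4
  [e^{t}]:  4 A B = 8
  [e^{2 t}]:  2 B^{2} = 8
These equations allow (A, B) = (-1, -2) or (1, 2).
Impose the point condition(s):
  u(0, 0) = 2  ⟹  B = 2
Only A = 1, B = 2 satisfies everything.
Hence u(x, t) = t^{2} + 2 e^{t}.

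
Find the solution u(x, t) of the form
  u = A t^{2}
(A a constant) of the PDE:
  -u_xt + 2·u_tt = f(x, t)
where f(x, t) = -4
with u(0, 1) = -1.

Answer: u(x, t) = - t^{2}

Derivation:
Substitute the ansatz u = A t^{2} into the left-hand side.
Derivatives of the ansatz:
  u_xt = 0
  u_tt = 2 A
Term by term:
  -u_xt = 0
  2·u_tt = 4 A
So the left-hand side equals
  4 A
This must equal f(x, t) = -4 identically.
Matching coefficients of the independent functions:
  [constant term]:  4 A = -4
Solving: A = -1.
Check against the point condition:
  u(0, 1) = -1  ⟹  A = -1  ✓
Hence u(x, t) = - t^{2}.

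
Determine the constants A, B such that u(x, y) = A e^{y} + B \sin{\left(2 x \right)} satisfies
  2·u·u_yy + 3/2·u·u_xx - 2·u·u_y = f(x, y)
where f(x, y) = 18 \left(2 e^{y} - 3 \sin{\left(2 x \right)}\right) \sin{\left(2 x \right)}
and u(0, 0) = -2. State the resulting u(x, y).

Substitute the ansatz u = A e^{y} + B \sin{\left(2 x \right)} into the left-hand side.
Derivatives of the ansatz:
  u_yy = A e^{y}
  u_xx = - 4 B \sin{\left(2 x \right)}
  u_y = A e^{y}
Term by term:
  2·u·u_yy = 2 A^{2} e^{2 y} + 2 A B e^{y} \sin{\left(2 x \right)}
  3/2·u·u_xx = - 6 A B e^{y} \sin{\left(2 x \right)} - 6 B^{2} \sin^{2}{\left(2 x \right)}
  -2·u·u_y = - 2 A^{2} e^{2 y} - 2 A B e^{y} \sin{\left(2 x \right)}
So the left-hand side equals
  - 6 A B e^{y} \sin{\left(2 x \right)} - 6 B^{2} \sin^{2}{\left(2 x \right)}
This must equal f(x, y) = 18 \left(2 e^{y} - 3 \sin{\left(2 x \right)}\right) \sin{\left(2 x \right)} identically.
Matching coefficients of the independent functions:
  [e^{y} \sin{\left(2 x \right)}]:  - 6 A B = 36
  [\sin^{2}{\left(2 x \right)}]:  - 6 B^{2} = -54
These equations allow (A, B) = (-2, 3) or (2, -3).
Impose the point condition(s):
  u(0, 0) = -2  ⟹  A = -2
Only A = -2, B = 3 satisfies everything.
Hence u(x, y) = - 2 e^{y} + 3 \sin{\left(2 x \right)}.

Answer: u(x, y) = - 2 e^{y} + 3 \sin{\left(2 x \right)}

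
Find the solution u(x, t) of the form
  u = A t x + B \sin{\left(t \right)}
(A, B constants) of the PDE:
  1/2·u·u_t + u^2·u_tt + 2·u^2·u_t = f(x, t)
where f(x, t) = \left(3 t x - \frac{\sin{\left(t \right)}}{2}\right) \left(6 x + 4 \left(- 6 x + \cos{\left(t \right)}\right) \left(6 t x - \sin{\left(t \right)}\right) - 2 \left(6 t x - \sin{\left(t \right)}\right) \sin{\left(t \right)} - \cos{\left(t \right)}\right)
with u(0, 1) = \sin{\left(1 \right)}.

Substitute the ansatz u = A t x + B \sin{\left(t \right)} into the left-hand side.
Derivatives of the ansatz:
  u_t = A x + B \cos{\left(t \right)}
  u_tt = - B \sin{\left(t \right)}
Term by term:
  1/2·u·u_t = \frac{A^{2} t x^{2}}{2} + \frac{A B t x \cos{\left(t \right)}}{2} + \frac{A B x \sin{\left(t \right)}}{2} + \frac{B^{2} \sin{\left(t \right)} \cos{\left(t \right)}}{2}
  u^2·u_tt = - A^{2} B t^{2} x^{2} \sin{\left(t \right)} - 2 A B^{2} t x \sin^{2}{\left(t \right)} - B^{3} \sin^{3}{\left(t \right)}
  2·u^2·u_t = 2 A^{3} t^{2} x^{3} + 2 A^{2} B t^{2} x^{2} \cos{\left(t \right)} + 4 A^{2} B t x^{2} \sin{\left(t \right)} + 4 A B^{2} t x \sin{\left(t \right)} \cos{\left(t \right)} + 2 A B^{2} x \sin^{2}{\left(t \right)} + 2 B^{3} \sin^{2}{\left(t \right)} \cos{\left(t \right)}
So the left-hand side equals
  2 A^{3} t^{2} x^{3} - A^{2} B t^{2} x^{2} \sin{\left(t \right)} + 2 A^{2} B t^{2} x^{2} \cos{\left(t \right)} + 4 A^{2} B t x^{2} \sin{\left(t \right)} + \frac{A^{2} t x^{2}}{2} - 2 A B^{2} t x \sin^{2}{\left(t \right)} + 4 A B^{2} t x \sin{\left(t \right)} \cos{\left(t \right)} + 2 A B^{2} x \sin^{2}{\left(t \right)} + \frac{A B t x \cos{\left(t \right)}}{2} + \frac{A B x \sin{\left(t \right)}}{2} - B^{3} \sin^{3}{\left(t \right)} + 2 B^{3} \sin^{2}{\left(t \right)} \cos{\left(t \right)} + \frac{B^{2} \sin{\left(t \right)} \cos{\left(t \right)}}{2}
This must equal f(x, t) identically; expanded, f = - 432 t^{2} x^{3} - 36 t^{2} x^{2} \sin{\left(t \right)} + 72 t^{2} x^{2} \cos{\left(t \right)} + 144 t x^{2} \sin{\left(t \right)} + 18 t x^{2} + 12 t x \sin^{2}{\left(t \right)} - 24 t x \sin{\left(t \right)} \cos{\left(t \right)} - 3 t x \cos{\left(t \right)} - 12 x \sin^{2}{\left(t \right)} - 3 x \sin{\left(t \right)} - \sin^{3}{\left(t \right)} + 2 \sin^{2}{\left(t \right)} \cos{\left(t \right)} + \frac{\sin{\left(t \right)} \cos{\left(t \right)}}{2}.
Matching coefficients of the independent functions:
  [t x^{2}]:  \frac{A^{2}}{2} = 18
  [t^{2} x^{3}]:  2 A^{3} = -432
  [x \sin{\left(t \right)}, t x \cos{\left(t \right)}]:  \frac{A B}{2} = -3
  [x \sin^{2}{\left(t \right)}]:  2 A B^{2} = -12
  [\sin{\left(t \right)} \cos{\left(t \right)}]:  \frac{B^{2}}{2} = \frac{1}{2}
  [\sin^{2}{\left(t \right)} \cos{\left(t \right)}]:  2 B^{3} = 2
  [t x \sin^{2}{\left(t \right)}]:  - 2 A B^{2} = 12
  [t x^{2} \sin{\left(t \right)}]:  4 A^{2} B = 144
  [t^{2} x^{2} \sin{\left(t \right)}]:  - A^{2} B = -36
  [t^{2} x^{2} \cos{\left(t \right)}]:  2 A^{2} B = 72
  [t x \sin{\left(t \right)} \cos{\left(t \right)}]:  4 A B^{2} = -24
  [\sin^{3}{\left(t \right)}]:  - B^{3} = -1
Solving: A = -6, B = 1.
Check against the point condition:
  u(0, 1) = \sin{\left(1 \right)}  ⟹  B \sin{\left(1 \right)} = \sin{\left(1 \right)}  ✓
Hence u(x, t) = - 6 t x + \sin{\left(t \right)}.

Answer: u(x, t) = - 6 t x + \sin{\left(t \right)}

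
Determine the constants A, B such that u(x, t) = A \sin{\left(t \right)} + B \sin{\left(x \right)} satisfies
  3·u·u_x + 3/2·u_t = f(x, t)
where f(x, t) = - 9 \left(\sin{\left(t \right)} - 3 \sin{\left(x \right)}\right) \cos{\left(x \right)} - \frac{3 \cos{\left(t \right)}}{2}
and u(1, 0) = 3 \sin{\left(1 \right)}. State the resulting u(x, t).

Substitute the ansatz u = A \sin{\left(t \right)} + B \sin{\left(x \right)} into the left-hand side.
Derivatives of the ansatz:
  u_x = B \cos{\left(x \right)}
  u_t = A \cos{\left(t \right)}
Term by term:
  3·u·u_x = 3 A B \sin{\left(t \right)} \cos{\left(x \right)} + 3 B^{2} \sin{\left(x \right)} \cos{\left(x \right)}
  3/2·u_t = \frac{3 A \cos{\left(t \right)}}{2}
So the left-hand side equals
  3 A B \sin{\left(t \right)} \cos{\left(x \right)} + \frac{3 A \cos{\left(t \right)}}{2} + 3 B^{2} \sin{\left(x \right)} \cos{\left(x \right)}
This must equal f(x, t) identically; expanded, f = - 9 \sin{\left(t \right)} \cos{\left(x \right)} + 27 \sin{\left(x \right)} \cos{\left(x \right)} - \frac{3 \cos{\left(t \right)}}{2}.
Matching coefficients of the independent functions:
  [\sin{\left(t \right)} \cos{\left(x \right)}]:  3 A B = -9
  [\sin{\left(x \right)} \cos{\left(x \right)}]:  3 B^{2} = 27
  [\cos{\left(t \right)}]:  \frac{3 A}{2} = - \frac{3}{2}
Solving: A = -1, B = 3.
Check against the point condition:
  u(1, 0) = 3 \sin{\left(1 \right)}  ⟹  B \sin{\left(1 \right)} = 3 \sin{\left(1 \right)}  ✓
Hence u(x, t) = - \sin{\left(t \right)} + 3 \sin{\left(x \right)}.

Answer: u(x, t) = - \sin{\left(t \right)} + 3 \sin{\left(x \right)}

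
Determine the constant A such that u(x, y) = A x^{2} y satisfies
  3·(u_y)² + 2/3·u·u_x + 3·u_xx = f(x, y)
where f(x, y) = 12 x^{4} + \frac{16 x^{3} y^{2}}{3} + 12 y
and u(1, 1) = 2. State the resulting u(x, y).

Substitute the ansatz u = A x^{2} y into the left-hand side.
Derivatives of the ansatz:
  u_y = A x^{2}
  u_x = 2 A x y
  u_xx = 2 A y
Term by term:
  3·(u_y)² = 3 A^{2} x^{4}
  2/3·u·u_x = \frac{4 A^{2} x^{3} y^{2}}{3}
  3·u_xx = 6 A y
So the left-hand side equals
  3 A^{2} x^{4} + \frac{4 A^{2} x^{3} y^{2}}{3} + 6 A y
This must equal f(x, y) = 12 x^{4} + \frac{16 x^{3} y^{2}}{3} + 12 y identically.
Matching coefficients of the independent functions:
  [x^{4}]:  3 A^{2} = 12
  [y]:  6 A = 12
  [x^{3} y^{2}]:  \frac{4 A^{2}}{3} = \frac{16}{3}
Solving: A = 2.
Check against the point condition:
  u(1, 1) = 2  ⟹  A = 2  ✓
Hence u(x, y) = 2 x^{2} y.

Answer: u(x, y) = 2 x^{2} y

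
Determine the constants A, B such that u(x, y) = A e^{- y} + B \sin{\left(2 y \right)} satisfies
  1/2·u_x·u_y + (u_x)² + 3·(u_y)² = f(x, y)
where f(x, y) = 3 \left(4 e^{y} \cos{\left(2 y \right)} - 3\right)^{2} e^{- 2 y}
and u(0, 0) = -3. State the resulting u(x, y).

Substitute the ansatz u = A e^{- y} + B \sin{\left(2 y \right)} into the left-hand side.
Derivatives of the ansatz:
  u_x = 0
  u_y = - A e^{- y} + 2 B \cos{\left(2 y \right)}
Term by term:
  1/2·u_x·u_y = 0
  (u_x)² = 0
  3·(u_y)² = 3 A^{2} e^{- 2 y} - 12 A B e^{- y} \cos{\left(2 y \right)} + 12 B^{2} \cos^{2}{\left(2 y \right)}
So the left-hand side equals
  3 A^{2} e^{- 2 y} - 12 A B e^{- y} \cos{\left(2 y \right)} + 12 B^{2} \cos^{2}{\left(2 y \right)}
This must equal f(x, y) identically; expanded, f = 48 \cos^{2}{\left(2 y \right)} - 72 e^{- y} \cos{\left(2 y \right)} + 27 e^{- 2 y}.
Matching coefficients of the independent functions:
  [e^{- y} \cos{\left(2 y \right)}]:  - 12 A B = -72
  [e^{- 2 y}]:  3 A^{2} = 27
  [\cos^{2}{\left(2 y \right)}]:  12 B^{2} = 48
These equations allow (A, B) = (-3, -2) or (3, 2).
Impose the point condition(s):
  u(0, 0) = -3  ⟹  A = -3
Only A = -3, B = -2 satisfies everything.
Hence u(x, y) = - 2 \sin{\left(2 y \right)} - 3 e^{- y}.

Answer: u(x, y) = - 2 \sin{\left(2 y \right)} - 3 e^{- y}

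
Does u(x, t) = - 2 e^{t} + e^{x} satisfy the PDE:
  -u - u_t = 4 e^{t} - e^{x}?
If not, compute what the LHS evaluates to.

Answer: Yes

Derivation:
Evaluate each term of the left-hand side for u = - 2 e^{t} + e^{x}.
Derivatives:
  u_t = - 2 e^{t}
Terms:
  -u = 2 e^{t} - e^{x}
  -u_t = 2 e^{t}
Sum: LHS = 4 e^{t} - e^{x}
This is exactly the given right-hand side, so u is a solution.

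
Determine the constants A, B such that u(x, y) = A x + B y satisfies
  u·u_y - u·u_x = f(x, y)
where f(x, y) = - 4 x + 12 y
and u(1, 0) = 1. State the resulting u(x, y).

Substitute the ansatz u = A x + B y into the left-hand side.
Derivatives of the ansatz:
  u_y = B
  u_x = A
Term by term:
  u·u_y = A B x + B^{2} y
  -u·u_x = - A^{2} x - A B y
So the left-hand side equals
  - A^{2} x + A B x - A B y + B^{2} y
This must equal f(x, y) = - 4 x + 12 y identically.
Matching coefficients of the independent functions:
  [x]:  - A^{2} + A B = -4
  [y]:  - A B + B^{2} = 12
These equations allow (A, B) = (-1, 3) or (1, -3).
Impose the point condition(s):
  u(1, 0) = 1  ⟹  A = 1
Only A = 1, B = -3 satisfies everything.
Hence u(x, y) = x - 3 y.

Answer: u(x, y) = x - 3 y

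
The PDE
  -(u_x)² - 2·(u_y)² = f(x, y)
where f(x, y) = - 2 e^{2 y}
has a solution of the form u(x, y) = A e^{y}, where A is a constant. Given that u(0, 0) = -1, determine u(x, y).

Substitute the ansatz u = A e^{y} into the left-hand side.
Derivatives of the ansatz:
  u_x = 0
  u_y = A e^{y}
Term by term:
  -(u_x)² = 0
  -2·(u_y)² = - 2 A^{2} e^{2 y}
So the left-hand side equals
  - 2 A^{2} e^{2 y}
This must equal f(x, y) = - 2 e^{2 y} identically.
Matching coefficients of the independent functions:
  [e^{2 y}]:  - 2 A^{2} = -2
These equations allow (A) = (-1) or (1).
Impose the point condition(s):
  u(0, 0) = -1  ⟹  A = -1
Only A = -1 satisfies everything.
Hence u(x, y) = - e^{y}.

Answer: u(x, y) = - e^{y}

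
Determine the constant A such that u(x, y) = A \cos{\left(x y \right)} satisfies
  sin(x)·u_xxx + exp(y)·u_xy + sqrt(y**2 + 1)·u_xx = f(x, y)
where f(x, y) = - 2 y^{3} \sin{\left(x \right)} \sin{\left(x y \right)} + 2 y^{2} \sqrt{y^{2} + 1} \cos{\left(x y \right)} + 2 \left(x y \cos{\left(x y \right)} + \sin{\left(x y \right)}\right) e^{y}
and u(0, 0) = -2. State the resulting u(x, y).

Answer: u(x, y) = - 2 \cos{\left(x y \right)}

Derivation:
Substitute the ansatz u = A \cos{\left(x y \right)} into the left-hand side.
Derivatives of the ansatz:
  u_xxx = A y^{3} \sin{\left(x y \right)}
  u_xy = - A x y \cos{\left(x y \right)} - A \sin{\left(x y \right)}
  u_xx = - A y^{2} \cos{\left(x y \right)}
Term by term:
  sin(x)·u_xxx = A y^{3} \sin{\left(x \right)} \sin{\left(x y \right)}
  exp(y)·u_xy = - A x y e^{y} \cos{\left(x y \right)} - A e^{y} \sin{\left(x y \right)}
  sqrt(y**2 + 1)·u_xx = - A y^{2} \sqrt{y^{2} + 1} \cos{\left(x y \right)}
So the left-hand side equals
  - A x y e^{y} \cos{\left(x y \right)} + A y^{3} \sin{\left(x \right)} \sin{\left(x y \right)} - A y^{2} \sqrt{y^{2} + 1} \cos{\left(x y \right)} - A e^{y} \sin{\left(x y \right)}
This must equal f(x, y) identically; expanded, f = 2 x y e^{y} \cos{\left(x y \right)} - 2 y^{3} \sin{\left(x \right)} \sin{\left(x y \right)} + 2 y^{2} \sqrt{y^{2} + 1} \cos{\left(x y \right)} + 2 e^{y} \sin{\left(x y \right)}.
Matching coefficients of the independent functions:
  [e^{y} \sin{\left(x y \right)}, y^{2} \sqrt{y^{2} + 1} \cos{\left(x y \right)}, x y e^{y} \cos{\left(x y \right)}]:  - A = 2
  [y^{3} \sin{\left(x \right)} \sin{\left(x y \right)}]:  A = -2
Solving: A = -2.
Check against the point condition:
  u(0, 0) = -2  ⟹  A = -2  ✓
Hence u(x, y) = - 2 \cos{\left(x y \right)}.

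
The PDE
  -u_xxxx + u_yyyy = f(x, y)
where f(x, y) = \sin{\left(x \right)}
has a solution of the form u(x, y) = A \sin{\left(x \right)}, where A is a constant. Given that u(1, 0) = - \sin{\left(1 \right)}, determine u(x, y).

Substitute the ansatz u = A \sin{\left(x \right)} into the left-hand side.
Derivatives of the ansatz:
  u_xxxx = A \sin{\left(x \right)}
  u_yyyy = 0
Term by term:
  -u_xxxx = - A \sin{\left(x \right)}
  u_yyyy = 0
So the left-hand side equals
  - A \sin{\left(x \right)}
This must equal f(x, y) = \sin{\left(x \right)} identically.
Matching coefficients of the independent functions:
  [\sin{\left(x \right)}]:  - A = 1
Solving: A = -1.
Check against the point condition:
  u(1, 0) = - \sin{\left(1 \right)}  ⟹  A \sin{\left(1 \right)} = - \sin{\left(1 \right)}  ✓
Hence u(x, y) = - \sin{\left(x \right)}.

Answer: u(x, y) = - \sin{\left(x \right)}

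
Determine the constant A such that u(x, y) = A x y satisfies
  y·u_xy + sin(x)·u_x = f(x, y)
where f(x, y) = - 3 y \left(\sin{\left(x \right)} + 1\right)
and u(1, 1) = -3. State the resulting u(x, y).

Substitute the ansatz u = A x y into the left-hand side.
Derivatives of the ansatz:
  u_xy = A
  u_x = A y
Term by term:
  y·u_xy = A y
  sin(x)·u_x = A y \sin{\left(x \right)}
So the left-hand side equals
  A y \sin{\left(x \right)} + A y
This must equal f(x, y) = - 3 y \left(\sin{\left(x \right)} + 1\right) identically.
Matching coefficients of the independent functions:
  [y, y \sin{\left(x \right)}]:  A = -3
Solving: A = -3.
Check against the point condition:
  u(1, 1) = -3  ⟹  A = -3  ✓
Hence u(x, y) = - 3 x y.

Answer: u(x, y) = - 3 x y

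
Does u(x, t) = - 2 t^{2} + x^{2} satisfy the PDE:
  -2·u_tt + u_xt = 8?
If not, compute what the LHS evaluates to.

Evaluate each term of the left-hand side for u = - 2 t^{2} + x^{2}.
Derivatives:
  u_tt = -4
  u_xt = 0
Terms:
  -2·u_tt = 8
  u_xt = 0
Sum: LHS = 8
This is exactly the given right-hand side, so u is a solution.

Answer: Yes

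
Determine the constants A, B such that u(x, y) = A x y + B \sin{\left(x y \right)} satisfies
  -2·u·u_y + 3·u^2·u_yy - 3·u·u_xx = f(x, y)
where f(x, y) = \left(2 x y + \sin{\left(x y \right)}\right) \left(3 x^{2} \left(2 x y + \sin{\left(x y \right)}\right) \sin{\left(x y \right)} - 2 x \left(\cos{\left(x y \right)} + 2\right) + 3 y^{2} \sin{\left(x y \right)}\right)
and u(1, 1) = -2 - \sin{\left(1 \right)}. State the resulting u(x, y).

Substitute the ansatz u = A x y + B \sin{\left(x y \right)} into the left-hand side.
Derivatives of the ansatz:
  u_y = A x + B x \cos{\left(x y \right)}
  u_yy = - B x^{2} \sin{\left(x y \right)}
  u_xx = - B y^{2} \sin{\left(x y \right)}
Term by term:
  -2·u·u_y = - 2 A^{2} x^{2} y - 2 A B x^{2} y \cos{\left(x y \right)} - 2 A B x \sin{\left(x y \right)} - 2 B^{2} x \sin{\left(x y \right)} \cos{\left(x y \right)}
  3·u^2·u_yy = - 3 A^{2} B x^{4} y^{2} \sin{\left(x y \right)} - 6 A B^{2} x^{3} y \sin^{2}{\left(x y \right)} - 3 B^{3} x^{2} \sin^{3}{\left(x y \right)}
  -3·u·u_xx = 3 A B x y^{3} \sin{\left(x y \right)} + 3 B^{2} y^{2} \sin^{2}{\left(x y \right)}
So the left-hand side equals
  - 3 A^{2} B x^{4} y^{2} \sin{\left(x y \right)} - 2 A^{2} x^{2} y - 6 A B^{2} x^{3} y \sin^{2}{\left(x y \right)} - 2 A B x^{2} y \cos{\left(x y \right)} + 3 A B x y^{3} \sin{\left(x y \right)} - 2 A B x \sin{\left(x y \right)} - 3 B^{3} x^{2} \sin^{3}{\left(x y \right)} - 2 B^{2} x \sin{\left(x y \right)} \cos{\left(x y \right)} + 3 B^{2} y^{2} \sin^{2}{\left(x y \right)}
This must equal f(x, y) identically; expanded, f = 12 x^{4} y^{2} \sin{\left(x y \right)} + 12 x^{3} y \sin^{2}{\left(x y \right)} - 4 x^{2} y \cos{\left(x y \right)} - 8 x^{2} y + 3 x^{2} \sin^{3}{\left(x y \right)} + 6 x y^{3} \sin{\left(x y \right)} - 2 x \sin{\left(x y \right)} \cos{\left(x y \right)} - 4 x \sin{\left(x y \right)} + 3 y^{2} \sin^{2}{\left(x y \right)}.
Matching coefficients of the independent functions:
  [x \sin{\left(x y \right)}, x^{2} y \cos{\left(x y \right)}]:  - 2 A B = -4
  [x^{2} y]:  - 2 A^{2} = -8
  [x^{2} \sin^{3}{\left(x y \right)}]:  - 3 B^{3} = 3
  [y^{2} \sin^{2}{\left(x y \right)}]:  3 B^{2} = 3
  [x y^{3} \sin{\left(x y \right)}]:  3 A B = 6
  [x \sin{\left(x y \right)} \cos{\left(x y \right)}]:  - 2 B^{2} = -2
  [x^{3} y \sin^{2}{\left(x y \right)}]:  - 6 A B^{2} = 12
  [x^{4} y^{2} \sin{\left(x y \right)}]:  - 3 A^{2} B = 12
Solving: A = -2, B = -1.
Check against the point condition:
  u(1, 1) = -2 - \sin{\left(1 \right)}  ⟹  A + B \sin{\left(1 \right)} = -2 - \sin{\left(1 \right)}  ✓
Hence u(x, y) = - 2 x y - \sin{\left(x y \right)}.

Answer: u(x, y) = - 2 x y - \sin{\left(x y \right)}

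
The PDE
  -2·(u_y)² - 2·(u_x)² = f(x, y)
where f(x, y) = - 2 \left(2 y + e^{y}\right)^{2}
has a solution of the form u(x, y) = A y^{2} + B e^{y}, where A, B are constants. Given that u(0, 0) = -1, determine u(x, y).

Substitute the ansatz u = A y^{2} + B e^{y} into the left-hand side.
Derivatives of the ansatz:
  u_y = 2 A y + B e^{y}
  u_x = 0
Term by term:
  -2·(u_y)² = - 8 A^{2} y^{2} - 8 A B y e^{y} - 2 B^{2} e^{2 y}
  -2·(u_x)² = 0
So the left-hand side equals
  - 8 A^{2} y^{2} - 8 A B y e^{y} - 2 B^{2} e^{2 y}
This must equal f(x, y) identically; expanded, f = - 8 y^{2} - 8 y e^{y} - 2 e^{2 y}.
Matching coefficients of the independent functions:
  [y^{2}]:  - 8 A^{2} = -8
  [y e^{y}]:  - 8 A B = -8
  [e^{2 y}]:  - 2 B^{2} = -2
These equations allow (A, B) = (-1, -1) or (1, 1).
Impose the point condition(s):
  u(0, 0) = -1  ⟹  B = -1
Only A = -1, B = -1 satisfies everything.
Hence u(x, y) = - y^{2} - e^{y}.

Answer: u(x, y) = - y^{2} - e^{y}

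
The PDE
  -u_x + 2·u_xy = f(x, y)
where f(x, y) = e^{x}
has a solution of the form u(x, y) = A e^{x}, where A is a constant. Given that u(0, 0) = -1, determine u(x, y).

Answer: u(x, y) = - e^{x}

Derivation:
Substitute the ansatz u = A e^{x} into the left-hand side.
Derivatives of the ansatz:
  u_x = A e^{x}
  u_xy = 0
Term by term:
  -u_x = - A e^{x}
  2·u_xy = 0
So the left-hand side equals
  - A e^{x}
This must equal f(x, y) = e^{x} identically.
Matching coefficients of the independent functions:
  [e^{x}]:  - A = 1
Solving: A = -1.
Check against the point condition:
  u(0, 0) = -1  ⟹  A = -1  ✓
Hence u(x, y) = - e^{x}.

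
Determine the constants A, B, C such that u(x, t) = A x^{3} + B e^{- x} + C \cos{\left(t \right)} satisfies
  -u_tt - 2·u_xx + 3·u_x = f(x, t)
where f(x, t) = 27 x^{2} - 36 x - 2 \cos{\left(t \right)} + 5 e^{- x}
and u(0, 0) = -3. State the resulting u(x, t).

Answer: u(x, t) = 3 x^{3} - 2 \cos{\left(t \right)} - e^{- x}

Derivation:
Substitute the ansatz u = A x^{3} + B e^{- x} + C \cos{\left(t \right)} into the left-hand side.
Derivatives of the ansatz:
  u_tt = - C \cos{\left(t \right)}
  u_xx = 6 A x + B e^{- x}
  u_x = 3 A x^{2} - B e^{- x}
Term by term:
  -u_tt = C \cos{\left(t \right)}
  -2·u_xx = - 12 A x - 2 B e^{- x}
  3·u_x = 9 A x^{2} - 3 B e^{- x}
So the left-hand side equals
  9 A x^{2} - 12 A x - 5 B e^{- x} + C \cos{\left(t \right)}
This must equal f(x, t) = 27 x^{2} - 36 x - 2 \cos{\left(t \right)} + 5 e^{- x} identically.
Matching coefficients of the independent functions:
  [x]:  - 12 A = -36
  [x^{2}]:  9 A = 27
  [e^{- x}]:  - 5 B = 5
  [\cos{\left(t \right)}]:  C = -2
Solving: A = 3, B = -1, C = -2.
Check against the point condition:
  u(0, 0) = -3  ⟹  B + C = -3  ✓
Hence u(x, t) = 3 x^{3} - 2 \cos{\left(t \right)} - e^{- x}.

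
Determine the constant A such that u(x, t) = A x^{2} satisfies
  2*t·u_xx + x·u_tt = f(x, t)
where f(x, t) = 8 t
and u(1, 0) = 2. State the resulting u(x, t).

Answer: u(x, t) = 2 x^{2}

Derivation:
Substitute the ansatz u = A x^{2} into the left-hand side.
Derivatives of the ansatz:
  u_xx = 2 A
  u_tt = 0
Term by term:
  2*t·u_xx = 4 A t
  x·u_tt = 0
So the left-hand side equals
  4 A t
This must equal f(x, t) = 8 t identically.
Matching coefficients of the independent functions:
  [t]:  4 A = 8
Solving: A = 2.
Check against the point condition:
  u(1, 0) = 2  ⟹  A = 2  ✓
Hence u(x, t) = 2 x^{2}.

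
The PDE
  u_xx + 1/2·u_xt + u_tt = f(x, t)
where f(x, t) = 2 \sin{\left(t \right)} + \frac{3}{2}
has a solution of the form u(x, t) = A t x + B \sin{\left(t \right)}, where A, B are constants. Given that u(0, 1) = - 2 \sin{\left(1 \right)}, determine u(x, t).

Substitute the ansatz u = A t x + B \sin{\left(t \right)} into the left-hand side.
Derivatives of the ansatz:
  u_xx = 0
  u_xt = A
  u_tt = - B \sin{\left(t \right)}
Term by term:
  u_xx = 0
  1/2·u_xt = \frac{A}{2}
  u_tt = - B \sin{\left(t \right)}
So the left-hand side equals
  \frac{A}{2} - B \sin{\left(t \right)}
This must equal f(x, t) = 2 \sin{\left(t \right)} + \frac{3}{2} identically.
Matching coefficients of the independent functions:
  [constant term]:  \frac{A}{2} = \frac{3}{2}
  [\sin{\left(t \right)}]:  - B = 2
Solving: A = 3, B = -2.
Check against the point condition:
  u(0, 1) = - 2 \sin{\left(1 \right)}  ⟹  B \sin{\left(1 \right)} = - 2 \sin{\left(1 \right)}  ✓
Hence u(x, t) = 3 t x - 2 \sin{\left(t \right)}.

Answer: u(x, t) = 3 t x - 2 \sin{\left(t \right)}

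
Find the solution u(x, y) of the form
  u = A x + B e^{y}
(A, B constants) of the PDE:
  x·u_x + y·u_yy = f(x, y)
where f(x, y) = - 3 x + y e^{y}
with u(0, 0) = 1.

Substitute the ansatz u = A x + B e^{y} into the left-hand side.
Derivatives of the ansatz:
  u_x = A
  u_yy = B e^{y}
Term by term:
  x·u_x = A x
  y·u_yy = B y e^{y}
So the left-hand side equals
  A x + B y e^{y}
This must equal f(x, y) = - 3 x + y e^{y} identically.
Matching coefficients of the independent functions:
  [x]:  A = -3
  [y e^{y}]:  B = 1
Solving: A = -3, B = 1.
Check against the point condition:
  u(0, 0) = 1  ⟹  B = 1  ✓
Hence u(x, y) = - 3 x + e^{y}.

Answer: u(x, y) = - 3 x + e^{y}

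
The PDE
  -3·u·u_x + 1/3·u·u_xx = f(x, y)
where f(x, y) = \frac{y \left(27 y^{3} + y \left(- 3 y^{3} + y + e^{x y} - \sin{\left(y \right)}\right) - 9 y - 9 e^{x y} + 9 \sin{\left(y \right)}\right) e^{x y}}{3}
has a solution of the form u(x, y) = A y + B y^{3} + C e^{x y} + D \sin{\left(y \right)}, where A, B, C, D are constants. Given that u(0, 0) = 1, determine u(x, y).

Answer: u(x, y) = - 3 y^{3} + y + e^{x y} - \sin{\left(y \right)}

Derivation:
Substitute the ansatz u = A y + B y^{3} + C e^{x y} + D \sin{\left(y \right)} into the left-hand side.
Derivatives of the ansatz:
  u_x = C y e^{x y}
  u_xx = C y^{2} e^{x y}
Term by term:
  -3·u·u_x = - 3 A C y^{2} e^{x y} - 3 B C y^{4} e^{x y} - 3 C^{2} y e^{2 x y} - 3 C D y e^{x y} \sin{\left(y \right)}
  1/3·u·u_xx = \frac{A C y^{3} e^{x y}}{3} + \frac{B C y^{5} e^{x y}}{3} + \frac{C^{2} y^{2} e^{2 x y}}{3} + \frac{C D y^{2} e^{x y} \sin{\left(y \right)}}{3}
So the left-hand side equals
  \frac{A C y^{3} e^{x y}}{3} - 3 A C y^{2} e^{x y} + \frac{B C y^{5} e^{x y}}{3} - 3 B C y^{4} e^{x y} + \frac{C^{2} y^{2} e^{2 x y}}{3} - 3 C^{2} y e^{2 x y} + \frac{C D y^{2} e^{x y} \sin{\left(y \right)}}{3} - 3 C D y e^{x y} \sin{\left(y \right)}
This must equal f(x, y) identically; expanded, f = - y^{5} e^{x y} + 9 y^{4} e^{x y} + \frac{y^{3} e^{x y}}{3} + \frac{y^{2} e^{2 x y}}{3} - \frac{y^{2} e^{x y} \sin{\left(y \right)}}{3} - 3 y^{2} e^{x y} - 3 y e^{2 x y} + 3 y e^{x y} \sin{\left(y \right)}.
Matching coefficients of the independent functions:
  [y e^{2 x y}]:  - 3 C^{2} = -3
  [y^{2} e^{x y}]:  - 3 A C = -3
  [y^{2} e^{2 x y}]:  \frac{C^{2}}{3} = \frac{1}{3}
  [y^{3} e^{x y}]:  \frac{A C}{3} = \frac{1}{3}
  [y^{4} e^{x y}]:  - 3 B C = 9
  [y^{5} e^{x y}]:  \frac{B C}{3} = -1
  [y e^{x y} \sin{\left(y \right)}]:  - 3 C D = 3
  [y^{2} e^{x y} \sin{\left(y \right)}]:  \frac{C D}{3} = - \frac{1}{3}
These equations allow (A, B, C, D) = (-1, 3, -1, 1) or (1, -3, 1, -1).
Impose the point condition(s):
  u(0, 0) = 1  ⟹  C = 1
Only A = 1, B = -3, C = 1, D = -1 satisfies everything.
Hence u(x, y) = - 3 y^{3} + y + e^{x y} - \sin{\left(y \right)}.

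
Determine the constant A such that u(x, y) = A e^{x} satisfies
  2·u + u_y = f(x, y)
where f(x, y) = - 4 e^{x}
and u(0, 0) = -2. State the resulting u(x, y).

Substitute the ansatz u = A e^{x} into the left-hand side.
Derivatives of the ansatz:
  u_y = 0
Term by term:
  2·u = 2 A e^{x}
  u_y = 0
So the left-hand side equals
  2 A e^{x}
This must equal f(x, y) = - 4 e^{x} identically.
Matching coefficients of the independent functions:
  [e^{x}]:  2 A = -4
Solving: A = -2.
Check against the point condition:
  u(0, 0) = -2  ⟹  A = -2  ✓
Hence u(x, y) = - 2 e^{x}.

Answer: u(x, y) = - 2 e^{x}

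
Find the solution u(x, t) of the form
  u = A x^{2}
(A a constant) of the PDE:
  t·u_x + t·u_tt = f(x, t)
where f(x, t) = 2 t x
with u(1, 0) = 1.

Substitute the ansatz u = A x^{2} into the left-hand side.
Derivatives of the ansatz:
  u_x = 2 A x
  u_tt = 0
Term by term:
  t·u_x = 2 A t x
  t·u_tt = 0
So the left-hand side equals
  2 A t x
This must equal f(x, t) = 2 t x identically.
Matching coefficients of the independent functions:
  [t x]:  2 A = 2
Solving: A = 1.
Check against the point condition:
  u(1, 0) = 1  ⟹  A = 1  ✓
Hence u(x, t) = x^{2}.

Answer: u(x, t) = x^{2}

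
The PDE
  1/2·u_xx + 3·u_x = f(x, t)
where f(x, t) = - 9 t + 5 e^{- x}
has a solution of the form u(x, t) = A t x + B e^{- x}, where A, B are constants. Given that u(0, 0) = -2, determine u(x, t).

Substitute the ansatz u = A t x + B e^{- x} into the left-hand side.
Derivatives of the ansatz:
  u_xx = B e^{- x}
  u_x = A t - B e^{- x}
Term by term:
  1/2·u_xx = \frac{B e^{- x}}{2}
  3·u_x = 3 A t - 3 B e^{- x}
So the left-hand side equals
  3 A t - \frac{5 B e^{- x}}{2}
This must equal f(x, t) = - 9 t + 5 e^{- x} identically.
Matching coefficients of the independent functions:
  [t]:  3 A = -9
  [e^{- x}]:  - \frac{5 B}{2} = 5
Solving: A = -3, B = -2.
Check against the point condition:
  u(0, 0) = -2  ⟹  B = -2  ✓
Hence u(x, t) = - 3 t x - 2 e^{- x}.

Answer: u(x, t) = - 3 t x - 2 e^{- x}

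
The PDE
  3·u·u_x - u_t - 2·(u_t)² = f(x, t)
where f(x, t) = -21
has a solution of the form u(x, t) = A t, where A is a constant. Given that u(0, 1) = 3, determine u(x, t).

Answer: u(x, t) = 3 t

Derivation:
Substitute the ansatz u = A t into the left-hand side.
Derivatives of the ansatz:
  u_x = 0
  u_t = A
Term by term:
  3·u·u_x = 0
  -u_t = - A
  -2·(u_t)² = - 2 A^{2}
So the left-hand side equals
  - 2 A^{2} - A
This must equal f(x, t) = -21 identically.
Matching coefficients of the independent functions:
  [constant term]:  - 2 A^{2} - A = -21
These equations allow (A) = (- \frac{7}{2}) or (3).
Impose the point condition(s):
  u(0, 1) = 3  ⟹  A = 3
Only A = 3 satisfies everything.
Hence u(x, t) = 3 t.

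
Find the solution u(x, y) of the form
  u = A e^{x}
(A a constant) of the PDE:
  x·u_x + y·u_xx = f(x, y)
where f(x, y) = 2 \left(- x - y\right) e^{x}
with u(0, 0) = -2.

Answer: u(x, y) = - 2 e^{x}

Derivation:
Substitute the ansatz u = A e^{x} into the left-hand side.
Derivatives of the ansatz:
  u_x = A e^{x}
  u_xx = A e^{x}
Term by term:
  x·u_x = A x e^{x}
  y·u_xx = A y e^{x}
So the left-hand side equals
  A x e^{x} + A y e^{x}
This must equal f(x, y) identically; expanded, f = - 2 x e^{x} - 2 y e^{x}.
Matching coefficients of the independent functions:
  [x e^{x}, y e^{x}]:  A = -2
Solving: A = -2.
Check against the point condition:
  u(0, 0) = -2  ⟹  A = -2  ✓
Hence u(x, y) = - 2 e^{x}.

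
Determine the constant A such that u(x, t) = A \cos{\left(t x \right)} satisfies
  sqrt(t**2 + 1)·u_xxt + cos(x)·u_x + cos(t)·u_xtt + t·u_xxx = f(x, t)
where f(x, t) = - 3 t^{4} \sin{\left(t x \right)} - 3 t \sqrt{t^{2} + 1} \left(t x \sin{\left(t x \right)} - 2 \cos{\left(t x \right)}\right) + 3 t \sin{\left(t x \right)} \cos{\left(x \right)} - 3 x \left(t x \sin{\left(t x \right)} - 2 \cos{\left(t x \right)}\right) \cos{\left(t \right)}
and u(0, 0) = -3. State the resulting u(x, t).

Answer: u(x, t) = - 3 \cos{\left(t x \right)}

Derivation:
Substitute the ansatz u = A \cos{\left(t x \right)} into the left-hand side.
Derivatives of the ansatz:
  u_xxt = A t^{2} x \sin{\left(t x \right)} - 2 A t \cos{\left(t x \right)}
  u_x = - A t \sin{\left(t x \right)}
  u_xtt = A t x^{2} \sin{\left(t x \right)} - 2 A x \cos{\left(t x \right)}
  u_xxx = A t^{3} \sin{\left(t x \right)}
Term by term:
  sqrt(t**2 + 1)·u_xxt = A t^{2} x \sqrt{t^{2} + 1} \sin{\left(t x \right)} - 2 A t \sqrt{t^{2} + 1} \cos{\left(t x \right)}
  cos(x)·u_x = - A t \sin{\left(t x \right)} \cos{\left(x \right)}
  cos(t)·u_xtt = A t x^{2} \sin{\left(t x \right)} \cos{\left(t \right)} - 2 A x \cos{\left(t \right)} \cos{\left(t x \right)}
  t·u_xxx = A t^{4} \sin{\left(t x \right)}
So the left-hand side equals
  A t^{4} \sin{\left(t x \right)} + A t^{2} x \sqrt{t^{2} + 1} \sin{\left(t x \right)} + A t x^{2} \sin{\left(t x \right)} \cos{\left(t \right)} - 2 A t \sqrt{t^{2} + 1} \cos{\left(t x \right)} - A t \sin{\left(t x \right)} \cos{\left(x \right)} - 2 A x \cos{\left(t \right)} \cos{\left(t x \right)}
This must equal f(x, t) identically; expanded, f = - 3 t^{4} \sin{\left(t x \right)} - 3 t^{2} x \sqrt{t^{2} + 1} \sin{\left(t x \right)} - 3 t x^{2} \sin{\left(t x \right)} \cos{\left(t \right)} + 6 t \sqrt{t^{2} + 1} \cos{\left(t x \right)} + 3 t \sin{\left(t x \right)} \cos{\left(x \right)} + 6 x \cos{\left(t \right)} \cos{\left(t x \right)}.
Matching coefficients of the independent functions:
  [t^{4} \sin{\left(t x \right)}, t x^{2} \sin{\left(t x \right)} \cos{\left(t \right)}, t^{2} x \sqrt{t^{2} + 1} \sin{\left(t x \right)}]:  A = -3
  [t \sqrt{t^{2} + 1} \cos{\left(t x \right)}, x \cos{\left(t \right)} \cos{\left(t x \right)}]:  - 2 A = 6
  [t \sin{\left(t x \right)} \cos{\left(x \right)}]:  - A = 3
Solving: A = -3.
Check against the point condition:
  u(0, 0) = -3  ⟹  A = -3  ✓
Hence u(x, t) = - 3 \cos{\left(t x \right)}.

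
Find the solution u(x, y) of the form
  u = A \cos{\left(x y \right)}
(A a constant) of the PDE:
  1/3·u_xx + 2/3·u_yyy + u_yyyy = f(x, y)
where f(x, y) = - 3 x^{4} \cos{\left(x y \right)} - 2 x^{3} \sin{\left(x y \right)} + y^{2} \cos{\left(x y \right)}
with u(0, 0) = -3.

Answer: u(x, y) = - 3 \cos{\left(x y \right)}

Derivation:
Substitute the ansatz u = A \cos{\left(x y \right)} into the left-hand side.
Derivatives of the ansatz:
  u_xx = - A y^{2} \cos{\left(x y \right)}
  u_yyy = A x^{3} \sin{\left(x y \right)}
  u_yyyy = A x^{4} \cos{\left(x y \right)}
Term by term:
  1/3·u_xx = - \frac{A y^{2} \cos{\left(x y \right)}}{3}
  2/3·u_yyy = \frac{2 A x^{3} \sin{\left(x y \right)}}{3}
  u_yyyy = A x^{4} \cos{\left(x y \right)}
So the left-hand side equals
  A x^{4} \cos{\left(x y \right)} + \frac{2 A x^{3} \sin{\left(x y \right)}}{3} - \frac{A y^{2} \cos{\left(x y \right)}}{3}
This must equal f(x, y) = - 3 x^{4} \cos{\left(x y \right)} - 2 x^{3} \sin{\left(x y \right)} + y^{2} \cos{\left(x y \right)} identically.
Matching coefficients of the independent functions:
  [x^{3} \sin{\left(x y \right)}]:  \frac{2 A}{3} = -2
  [x^{4} \cos{\left(x y \right)}]:  A = -3
  [y^{2} \cos{\left(x y \right)}]:  - \frac{A}{3} = 1
Solving: A = -3.
Check against the point condition:
  u(0, 0) = -3  ⟹  A = -3  ✓
Hence u(x, y) = - 3 \cos{\left(x y \right)}.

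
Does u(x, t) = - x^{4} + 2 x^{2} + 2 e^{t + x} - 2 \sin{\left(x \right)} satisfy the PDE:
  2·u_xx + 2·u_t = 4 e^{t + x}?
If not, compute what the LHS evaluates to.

Answer: No, the LHS evaluates to - 24 x^{2} + 8 e^{t + x} + 4 \sin{\left(x \right)} + 8

Derivation:
Evaluate each term of the left-hand side for u = - x^{4} + 2 x^{2} + 2 e^{t + x} - 2 \sin{\left(x \right)}.
Derivatives:
  u_xx = - 12 x^{2} + 2 e^{t} e^{x} + 2 \sin{\left(x \right)} + 4
  u_t = 2 e^{t} e^{x}
Terms:
  2·u_xx = - 24 x^{2} + 4 e^{t + x} + 4 \sin{\left(x \right)} + 8
  2·u_t = 4 e^{t + x}
Sum: LHS = - 24 x^{2} + 8 e^{t + x} + 4 \sin{\left(x \right)} + 8
Given right-hand side: 4 e^{t + x}. Difference LHS − RHS = - 24 x^{2} + 4 e^{t + x} + 4 \sin{\left(x \right)} + 8 ≠ 0, so u is not a solution.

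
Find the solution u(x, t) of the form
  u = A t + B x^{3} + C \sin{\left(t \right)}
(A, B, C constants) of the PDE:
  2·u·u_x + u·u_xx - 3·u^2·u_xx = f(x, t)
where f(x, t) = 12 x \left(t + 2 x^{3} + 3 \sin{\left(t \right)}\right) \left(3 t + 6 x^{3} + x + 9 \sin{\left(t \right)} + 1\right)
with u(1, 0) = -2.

Substitute the ansatz u = A t + B x^{3} + C \sin{\left(t \right)} into the left-hand side.
Derivatives of the ansatz:
  u_x = 3 B x^{2}
  u_xx = 6 B x
Term by term:
  2·u·u_x = 6 A B t x^{2} + 6 B^{2} x^{5} + 6 B C x^{2} \sin{\left(t \right)}
  u·u_xx = 6 A B t x + 6 B^{2} x^{4} + 6 B C x \sin{\left(t \right)}
  -3·u^2·u_xx = - 18 A^{2} B t^{2} x - 36 A B^{2} t x^{4} - 36 A B C t x \sin{\left(t \right)} - 18 B^{3} x^{7} - 36 B^{2} C x^{4} \sin{\left(t \right)} - 18 B C^{2} x \sin^{2}{\left(t \right)}
So the left-hand side equals
  - 18 A^{2} B t^{2} x - 36 A B^{2} t x^{4} - 36 A B C t x \sin{\left(t \right)} + 6 A B t x^{2} + 6 A B t x - 18 B^{3} x^{7} - 36 B^{2} C x^{4} \sin{\left(t \right)} + 6 B^{2} x^{5} + 6 B^{2} x^{4} - 18 B C^{2} x \sin^{2}{\left(t \right)} + 6 B C x^{2} \sin{\left(t \right)} + 6 B C x \sin{\left(t \right)}
This must equal f(x, t) identically; expanded, f = 36 t^{2} x + 144 t x^{4} + 12 t x^{2} + 216 t x \sin{\left(t \right)} + 12 t x + 144 x^{7} + 24 x^{5} + 432 x^{4} \sin{\left(t \right)} + 24 x^{4} + 36 x^{2} \sin{\left(t \right)} + 324 x \sin^{2}{\left(t \right)} + 36 x \sin{\left(t \right)}.
Matching coefficients of the independent functions:
  [x^{4}, x^{5}]:  6 B^{2} = 24
  [x^{7}]:  - 18 B^{3} = 144
  [t x, t x^{2}]:  6 A B = 12
  [t x^{4}]:  - 36 A B^{2} = 144
  [t^{2} x]:  - 18 A^{2} B = 36
  [x \sin{\left(t \right)}, x^{2} \sin{\left(t \right)}]:  6 B C = 36
  [x \sin^{2}{\left(t \right)}]:  - 18 B C^{2} = 324
  [x^{4} \sin{\left(t \right)}]:  - 36 B^{2} C = 432
  [t x \sin{\left(t \right)}]:  - 36 A B C = 216
Solving: A = -1, B = -2, C = -3.
Check against the point condition:
  u(1, 0) = -2  ⟹  B = -2  ✓
Hence u(x, t) = - t - 2 x^{3} - 3 \sin{\left(t \right)}.

Answer: u(x, t) = - t - 2 x^{3} - 3 \sin{\left(t \right)}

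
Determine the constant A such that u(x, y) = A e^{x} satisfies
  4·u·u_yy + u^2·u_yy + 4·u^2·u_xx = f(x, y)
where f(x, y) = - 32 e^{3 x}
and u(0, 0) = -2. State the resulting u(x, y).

Substitute the ansatz u = A e^{x} into the left-hand side.
Derivatives of the ansatz:
  u_yy = 0
  u_xx = A e^{x}
Term by term:
  4·u·u_yy = 0
  u^2·u_yy = 0
  4·u^2·u_xx = 4 A^{3} e^{3 x}
So the left-hand side equals
  4 A^{3} e^{3 x}
This must equal f(x, y) = - 32 e^{3 x} identically.
Matching coefficients of the independent functions:
  [e^{3 x}]:  4 A^{3} = -32
Solving: A = -2.
Check against the point condition:
  u(0, 0) = -2  ⟹  A = -2  ✓
Hence u(x, y) = - 2 e^{x}.

Answer: u(x, y) = - 2 e^{x}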